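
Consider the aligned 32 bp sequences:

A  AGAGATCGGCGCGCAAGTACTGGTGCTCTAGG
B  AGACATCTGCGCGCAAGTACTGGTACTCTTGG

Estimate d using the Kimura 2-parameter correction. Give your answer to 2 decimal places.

Of 32 sites, 1 differences are transitions and 3 are transversions, so P = 1/32 = 0.03125 and Q = 3/32 = 0.09375.
Under the Kimura two-parameter model, d = −½ ln(1 − 2P − Q) − ¼ ln(1 − 2Q).
1 − 2P − Q = 0.84375, giving −½ ln(0.84375) = 0.084950.
1 − 2Q = 0.8125, giving −¼ ln(0.8125) = 0.051910.
d = 0.084950 + 0.051910 = 0.136860.

0.14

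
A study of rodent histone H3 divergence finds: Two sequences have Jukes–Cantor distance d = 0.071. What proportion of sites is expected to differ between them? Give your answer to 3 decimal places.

0.068

p = (3/4)(1 − e^(−4d/3)) = 0.75 × (1 − e^(-0.094667)) = 0.75 × (1 − 0.909676) = 0.067743.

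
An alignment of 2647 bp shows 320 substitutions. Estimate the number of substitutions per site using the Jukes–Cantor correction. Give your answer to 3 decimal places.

p = 320/2647 ≈ 0.120892.
d = −(3/4) ln(1 − 4p/3) = −0.75 ln(1 − 0.161189) = −0.75 ln(0.838811)
  = −0.75 × (-0.175770) = 0.131828 substitutions/site.

0.132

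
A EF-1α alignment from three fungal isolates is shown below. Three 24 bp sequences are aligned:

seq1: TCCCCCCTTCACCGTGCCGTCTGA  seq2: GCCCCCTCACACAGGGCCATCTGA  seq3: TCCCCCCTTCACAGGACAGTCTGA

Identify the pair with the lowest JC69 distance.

seq1 and seq3

seq1–seq2: 7/24 differ, p = 0.292, d = 0.369.
seq1–seq3: 4/24 differ, p = 0.167, d = 0.188.
seq2–seq3: 7/24 differ, p = 0.292, d = 0.369.
The smallest distance is between seq1 and seq3.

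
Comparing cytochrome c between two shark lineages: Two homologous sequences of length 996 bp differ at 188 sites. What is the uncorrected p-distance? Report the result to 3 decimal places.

p = 188/996 = 0.188755… ≈ 0.189 (to 3 d.p.).

0.189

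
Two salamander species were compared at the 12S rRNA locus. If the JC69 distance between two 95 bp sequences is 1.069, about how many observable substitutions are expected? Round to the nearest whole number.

54

Invert JC69: p = (3/4)(1 − e^(−4d/3)) = 0.75 × (1 − e^(-1.425333)) = 0.75 × (1 − 0.240428) = 0.569679.
Expected differing sites = pL ≈ 0.569679 × 95 = 54.119505 ≈ 54.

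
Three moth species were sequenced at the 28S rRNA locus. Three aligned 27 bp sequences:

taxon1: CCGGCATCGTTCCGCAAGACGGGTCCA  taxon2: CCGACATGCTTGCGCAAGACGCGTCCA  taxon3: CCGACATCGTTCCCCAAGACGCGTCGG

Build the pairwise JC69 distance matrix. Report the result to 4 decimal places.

d(taxon1,taxon2) = 0.2127, d(taxon1,taxon3) = 0.2127, d(taxon2,taxon3) = 0.2635

taxon1–taxon2: 5/27 sites differ → p ≈ 0.185185, d = −0.75 ln(1 − 0.246913) = 0.212681 ≈ 0.2127.
taxon1–taxon3: 5/27 sites differ → p ≈ 0.185185, d = −0.75 ln(1 − 0.246913) = 0.212681 ≈ 0.2127.
taxon2–taxon3: 6/27 sites differ → p ≈ 0.222222, d = −0.75 ln(1 − 0.296296) = 0.263548 ≈ 0.2635.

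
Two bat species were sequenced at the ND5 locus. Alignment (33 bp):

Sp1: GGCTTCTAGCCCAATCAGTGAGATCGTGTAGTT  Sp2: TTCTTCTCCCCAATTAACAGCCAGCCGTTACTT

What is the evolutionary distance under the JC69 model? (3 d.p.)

The sequences differ at 16 of 33 sites, so p = 16/33 ≈ 0.484848.
d = −(3/4) ln(1 − 4p/3) = −0.75 ln(1 − 0.646464) = −0.75 ln(0.353536)
  = −0.75 × (-1.039770) = 0.779828 substitutions/site.

0.780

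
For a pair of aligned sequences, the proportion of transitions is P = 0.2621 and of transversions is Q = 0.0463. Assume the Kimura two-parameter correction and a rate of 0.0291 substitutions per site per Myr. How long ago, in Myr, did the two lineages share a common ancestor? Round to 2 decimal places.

Under the Kimura two-parameter model, d = −½ ln(1 − 2P − Q) − ¼ ln(1 − 2Q).
1 − 2P − Q = 0.4295, giving −½ ln(0.4295) = 0.422567.
1 − 2Q = 0.9074, giving −¼ ln(0.9074) = 0.024293.
d = 0.422567 + 0.024293 = 0.446860.
Under a molecular clock d = 2μt, so t = d/(2μ) = 0.446860 / (2 × 0.0291) = 7.68 Myr.

7.68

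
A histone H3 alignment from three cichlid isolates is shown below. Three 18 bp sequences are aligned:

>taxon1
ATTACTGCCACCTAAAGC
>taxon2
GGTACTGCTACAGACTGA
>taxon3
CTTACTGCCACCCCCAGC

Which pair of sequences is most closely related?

taxon1 and taxon3

taxon1–taxon2: 8/18 differ, p = 0.444, d = 0.673.
taxon1–taxon3: 4/18 differ, p = 0.222, d = 0.264.
taxon2–taxon3: 8/18 differ, p = 0.444, d = 0.673.
The smallest distance is between taxon1 and taxon3.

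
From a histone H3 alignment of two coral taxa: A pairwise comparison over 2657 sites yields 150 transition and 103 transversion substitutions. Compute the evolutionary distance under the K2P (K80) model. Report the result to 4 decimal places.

0.1024

P = 150/2657 ≈ 0.056455 and Q = 103/2657 ≈ 0.038766.
Under the Kimura two-parameter model, d = −½ ln(1 − 2P − Q) − ¼ ln(1 − 2Q).
1 − 2P − Q = 0.848324, giving −½ ln(0.848324) = 0.082246.
1 − 2Q = 0.922468, giving −¼ ln(0.922468) = 0.020176.
d = 0.082246 + 0.020176 = 0.102422.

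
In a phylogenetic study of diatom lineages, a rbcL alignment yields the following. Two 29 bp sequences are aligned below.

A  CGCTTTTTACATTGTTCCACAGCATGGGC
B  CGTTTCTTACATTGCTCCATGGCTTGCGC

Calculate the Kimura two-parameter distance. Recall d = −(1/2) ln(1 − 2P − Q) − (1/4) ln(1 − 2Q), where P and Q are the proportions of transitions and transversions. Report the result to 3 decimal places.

0.304

Of 29 sites, 5 differences are transitions and 2 are transversions, so P = 5/29 ≈ 0.172414 and Q = 2/29 ≈ 0.068966.
Under the Kimura two-parameter model, d = −½ ln(1 − 2P − Q) − ¼ ln(1 − 2Q).
1 − 2P − Q = 0.586206, giving −½ ln(0.586206) = 0.267042.
1 − 2Q = 0.862068, giving −¼ ln(0.862068) = 0.037105.
d = 0.267042 + 0.037105 = 0.304147.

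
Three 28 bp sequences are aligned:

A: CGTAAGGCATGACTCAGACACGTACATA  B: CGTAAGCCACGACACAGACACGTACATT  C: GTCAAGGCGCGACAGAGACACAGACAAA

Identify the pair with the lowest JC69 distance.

A and B

A–B: 4/28 differ, p = 0.143, d = 0.158.
A–C: 10/28 differ, p = 0.357, d = 0.485.
B–C: 10/28 differ, p = 0.357, d = 0.485.
The smallest distance is between A and B.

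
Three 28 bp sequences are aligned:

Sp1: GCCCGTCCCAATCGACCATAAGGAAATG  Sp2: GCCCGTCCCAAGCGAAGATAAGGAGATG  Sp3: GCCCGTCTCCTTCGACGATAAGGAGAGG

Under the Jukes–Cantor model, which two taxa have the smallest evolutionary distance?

Sp1 and Sp2

Sp1–Sp2: 4/28 differ, p = 0.143, d = 0.158.
Sp1–Sp3: 6/28 differ, p = 0.214, d = 0.252.
Sp2–Sp3: 6/28 differ, p = 0.214, d = 0.252.
The smallest distance is between Sp1 and Sp2.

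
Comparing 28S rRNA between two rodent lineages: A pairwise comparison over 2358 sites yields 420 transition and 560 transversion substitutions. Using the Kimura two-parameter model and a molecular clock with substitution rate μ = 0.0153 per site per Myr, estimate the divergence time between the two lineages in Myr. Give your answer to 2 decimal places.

P = 420/2358 ≈ 0.178117 and Q = 560/2358 ≈ 0.237489.
Under the Kimura two-parameter model, d = −½ ln(1 − 2P − Q) − ¼ ln(1 − 2Q).
1 − 2P − Q = 0.406277, giving −½ ln(0.406277) = 0.450360.
1 − 2Q = 0.525022, giving −¼ ln(0.525022) = 0.161079.
d = 0.450360 + 0.161079 = 0.611439.
Under a molecular clock d = 2μt, so t = d/(2μ) = 0.611439 / (2 × 0.0153) = 19.98 Myr.

19.98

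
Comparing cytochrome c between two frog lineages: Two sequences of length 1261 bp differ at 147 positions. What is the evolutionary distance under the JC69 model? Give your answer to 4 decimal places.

p = 147/1261 ≈ 0.116574.
d = −(3/4) ln(1 − 4p/3) = −0.75 ln(1 − 0.155432) = −0.75 ln(0.844568)
  = −0.75 × (-0.168930) = 0.126698 substitutions/site.

0.1267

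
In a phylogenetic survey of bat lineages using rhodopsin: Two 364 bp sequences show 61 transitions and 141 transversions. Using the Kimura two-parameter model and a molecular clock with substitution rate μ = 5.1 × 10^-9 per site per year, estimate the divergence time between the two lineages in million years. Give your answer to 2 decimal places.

99.38

P = 61/364 ≈ 0.167582 and Q = 141/364 ≈ 0.387363.
Under the Kimura two-parameter model, d = −½ ln(1 − 2P − Q) − ¼ ln(1 − 2Q).
1 − 2P − Q = 0.277473, giving −½ ln(0.277473) = 0.641016.
1 − 2Q = 0.225274, giving −¼ ln(0.225274) = 0.372609.
d = 0.641016 + 0.372609 = 1.013625.
Under a molecular clock d = 2μt, so t = d/(2μ) = 1.013625 / (2 × 5.1 × 10^-9) = 99.38 million years.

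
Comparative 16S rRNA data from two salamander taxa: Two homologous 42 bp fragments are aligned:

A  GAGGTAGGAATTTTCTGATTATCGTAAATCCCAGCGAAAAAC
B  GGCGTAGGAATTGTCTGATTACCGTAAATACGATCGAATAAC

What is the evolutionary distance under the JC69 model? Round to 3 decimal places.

0.220

The sequences differ at 8 of 42 sites (2, 3, 13, 22, 30, 32, 34, 39), so p = 8/42 ≈ 0.190476.
d = −(3/4) ln(1 − 4p/3) = −0.75 ln(1 − 0.253968) = −0.75 ln(0.746032)
  = −0.75 × (-0.292987) = 0.219740 substitutions/site.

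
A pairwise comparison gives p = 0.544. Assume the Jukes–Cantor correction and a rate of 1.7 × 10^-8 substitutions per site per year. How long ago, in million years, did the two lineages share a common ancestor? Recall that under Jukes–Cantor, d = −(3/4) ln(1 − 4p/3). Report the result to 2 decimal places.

d = −(3/4) ln(1 − 4p/3) = −0.75 ln(1 − 0.725333) = −0.75 ln(0.274667)
  = −0.75 × (-1.292196) = 0.969147 substitutions/site.
Under a molecular clock d = 2μt, so t = d/(2μ) = 0.969147 / (2 × 1.7 × 10^-8) = 28.50 million years.

28.50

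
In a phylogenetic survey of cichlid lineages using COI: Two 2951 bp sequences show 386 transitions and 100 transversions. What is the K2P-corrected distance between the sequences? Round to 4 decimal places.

0.1927

P = 386/2951 ≈ 0.130803 and Q = 100/2951 ≈ 0.033887.
Under the Kimura two-parameter model, d = −½ ln(1 − 2P − Q) − ¼ ln(1 − 2Q).
1 − 2P − Q = 0.704507, giving −½ ln(0.704507) = 0.175129.
1 − 2Q = 0.932226, giving −¼ ln(0.932226) = 0.017545.
d = 0.175129 + 0.017545 = 0.192674.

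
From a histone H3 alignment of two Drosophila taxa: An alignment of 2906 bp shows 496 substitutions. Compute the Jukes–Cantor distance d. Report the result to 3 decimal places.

p = 496/2906 ≈ 0.170681.
d = −(3/4) ln(1 − 4p/3) = −0.75 ln(1 − 0.227575) = −0.75 ln(0.772425)
  = −0.75 × (-0.258220) = 0.193665 substitutions/site.

0.194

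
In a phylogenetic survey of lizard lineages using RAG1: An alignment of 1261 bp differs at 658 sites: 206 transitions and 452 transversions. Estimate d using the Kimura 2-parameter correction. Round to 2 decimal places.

0.89

P = 206/1261 ≈ 0.163362 and Q = 452/1261 ≈ 0.358446.
Under the Kimura two-parameter model, d = −½ ln(1 − 2P − Q) − ¼ ln(1 − 2Q).
1 − 2P − Q = 0.31483, giving −½ ln(0.31483) = 0.577861.
1 − 2Q = 0.283108, giving −¼ ln(0.283108) = 0.315482.
d = 0.577861 + 0.315482 = 0.893343.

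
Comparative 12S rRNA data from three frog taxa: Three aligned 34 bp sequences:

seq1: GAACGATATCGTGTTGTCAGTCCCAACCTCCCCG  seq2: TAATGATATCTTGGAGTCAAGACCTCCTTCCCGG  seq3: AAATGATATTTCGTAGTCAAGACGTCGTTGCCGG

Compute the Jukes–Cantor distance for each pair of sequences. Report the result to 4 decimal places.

seq1–seq2: 12/34 sites differ → p ≈ 0.352941, d = −0.75 ln(1 − 0.470588) = 0.476991 ≈ 0.4770.
seq1–seq3: 16/34 sites differ → p ≈ 0.470588, d = −0.75 ln(1 − 0.627451) = 0.740540 ≈ 0.7405.
seq2–seq3: 7/34 sites differ → p ≈ 0.205882, d = −0.75 ln(1 − 0.274509) = 0.240680 ≈ 0.2407.

d(seq1,seq2) = 0.4770, d(seq1,seq3) = 0.7405, d(seq2,seq3) = 0.2407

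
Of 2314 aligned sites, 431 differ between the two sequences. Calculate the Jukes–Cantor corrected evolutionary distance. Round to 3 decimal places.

p = 431/2314 ≈ 0.186258.
d = −(3/4) ln(1 − 4p/3) = −0.75 ln(1 − 0.248344) = −0.75 ln(0.751656)
  = −0.75 × (-0.285477) = 0.214108 substitutions/site.

0.214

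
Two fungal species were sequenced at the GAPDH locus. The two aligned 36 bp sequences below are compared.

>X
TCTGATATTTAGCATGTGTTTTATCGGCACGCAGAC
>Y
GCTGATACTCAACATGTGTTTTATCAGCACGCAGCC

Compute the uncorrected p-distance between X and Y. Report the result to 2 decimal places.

0.17

The sequences differ at 6 of 36 positions (sites 1, 8, 10, 12, 26, 35).
p = 6/36 = 0.166666… ≈ 0.17 (to 2 d.p.).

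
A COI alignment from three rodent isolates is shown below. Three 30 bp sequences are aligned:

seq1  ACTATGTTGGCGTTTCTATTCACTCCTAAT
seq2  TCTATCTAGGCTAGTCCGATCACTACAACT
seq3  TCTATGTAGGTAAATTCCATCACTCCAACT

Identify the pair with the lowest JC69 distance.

seq2 and seq3

seq1–seq2: 12/30 differ, p = 0.400, d = 0.572.
seq1–seq3: 12/30 differ, p = 0.400, d = 0.572.
seq2–seq3: 7/30 differ, p = 0.233, d = 0.280.
The smallest distance is between seq2 and seq3.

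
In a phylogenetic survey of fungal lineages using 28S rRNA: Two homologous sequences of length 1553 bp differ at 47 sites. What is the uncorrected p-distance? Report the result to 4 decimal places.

p = 47/1553 = 0.030264… ≈ 0.0303 (to 4 d.p.).

0.0303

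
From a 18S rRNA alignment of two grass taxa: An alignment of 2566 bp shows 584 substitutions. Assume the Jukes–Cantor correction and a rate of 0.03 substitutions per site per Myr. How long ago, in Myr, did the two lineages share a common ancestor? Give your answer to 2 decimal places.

p = 584/2566 ≈ 0.227592.
d = −(3/4) ln(1 − 4p/3) = −0.75 ln(1 − 0.303456) = −0.75 ln(0.696544)
  = −0.75 × (-0.361624) = 0.271218 substitutions/site.
Under a molecular clock d = 2μt, so t = d/(2μ) = 0.271218 / (2 × 0.03) = 4.52 Myr.

4.52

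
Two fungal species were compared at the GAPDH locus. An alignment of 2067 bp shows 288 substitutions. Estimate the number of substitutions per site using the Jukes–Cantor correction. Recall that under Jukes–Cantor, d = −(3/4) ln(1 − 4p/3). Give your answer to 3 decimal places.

p = 288/2067 ≈ 0.139332.
d = −(3/4) ln(1 − 4p/3) = −0.75 ln(1 − 0.185776) = −0.75 ln(0.814224)
  = −0.75 × (-0.205520) = 0.154140 substitutions/site.

0.154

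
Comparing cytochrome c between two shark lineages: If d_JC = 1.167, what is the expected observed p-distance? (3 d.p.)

0.592

p = (3/4)(1 − e^(−4d/3)) = 0.75 × (1 − e^(-1.556)) = 0.75 × (1 − 0.210978) = 0.591767.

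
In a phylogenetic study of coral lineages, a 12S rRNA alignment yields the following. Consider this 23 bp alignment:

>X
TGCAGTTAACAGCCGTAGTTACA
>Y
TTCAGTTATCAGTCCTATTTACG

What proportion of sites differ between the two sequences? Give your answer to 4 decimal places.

The sequences differ at 6 of 23 positions (sites 2, 9, 13, 15, 18, 23).
p = 6/23 = 0.260869… ≈ 0.2609 (to 4 d.p.).

0.2609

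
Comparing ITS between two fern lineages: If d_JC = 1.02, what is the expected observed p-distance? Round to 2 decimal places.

0.56

p = (3/4)(1 − e^(−4d/3)) = 0.75 × (1 − e^(-1.36)) = 0.75 × (1 − 0.256661) = 0.557504.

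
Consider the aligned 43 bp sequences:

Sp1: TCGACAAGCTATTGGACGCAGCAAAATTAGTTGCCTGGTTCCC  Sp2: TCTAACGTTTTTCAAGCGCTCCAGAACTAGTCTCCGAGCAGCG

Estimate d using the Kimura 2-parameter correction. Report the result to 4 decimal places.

Of 43 sites, 11 differences are transitions and 12 are transversions, so P = 11/43 ≈ 0.255814 and Q = 12/43 ≈ 0.27907.
Under the Kimura two-parameter model, d = −½ ln(1 − 2P − Q) − ¼ ln(1 − 2Q).
1 − 2P − Q = 0.209302, giving −½ ln(0.209302) = 0.781989.
1 − 2Q = 0.44186, giving −¼ ln(0.44186) = 0.204191.
d = 0.781989 + 0.204191 = 0.986180.

0.9862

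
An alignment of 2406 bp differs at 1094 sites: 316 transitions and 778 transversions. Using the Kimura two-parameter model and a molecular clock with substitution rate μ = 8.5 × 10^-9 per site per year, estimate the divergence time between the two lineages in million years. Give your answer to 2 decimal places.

P = 316/2406 ≈ 0.131338 and Q = 778/2406 ≈ 0.323358.
Under the Kimura two-parameter model, d = −½ ln(1 − 2P − Q) − ¼ ln(1 − 2Q).
1 − 2P − Q = 0.413966, giving −½ ln(0.413966) = 0.440986.
1 − 2Q = 0.353284, giving −¼ ln(0.353284) = 0.260121.
d = 0.440986 + 0.260121 = 0.701107.
Under a molecular clock d = 2μt, so t = d/(2μ) = 0.701107 / (2 × 8.5 × 10^-9) = 41.24 million years.

41.24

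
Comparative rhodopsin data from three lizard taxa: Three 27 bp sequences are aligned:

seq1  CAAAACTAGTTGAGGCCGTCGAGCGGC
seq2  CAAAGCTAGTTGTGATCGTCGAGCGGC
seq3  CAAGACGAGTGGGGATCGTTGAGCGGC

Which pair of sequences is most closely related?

seq1–seq2: 4/27 differ, p = 0.148, d = 0.165.
seq1–seq3: 7/27 differ, p = 0.259, d = 0.318.
seq2–seq3: 6/27 differ, p = 0.222, d = 0.264.
The smallest distance is between seq1 and seq2.

seq1 and seq2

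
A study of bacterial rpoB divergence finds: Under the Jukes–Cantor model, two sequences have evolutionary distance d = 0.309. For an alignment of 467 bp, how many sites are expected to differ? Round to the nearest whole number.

Invert JC69: p = (3/4)(1 − e^(−4d/3)) = 0.75 × (1 − e^(-0.412)) = 0.75 × (1 − 0.662324) = 0.253257.
Expected differing sites = pL ≈ 0.253257 × 467 = 118.271019 ≈ 118.

118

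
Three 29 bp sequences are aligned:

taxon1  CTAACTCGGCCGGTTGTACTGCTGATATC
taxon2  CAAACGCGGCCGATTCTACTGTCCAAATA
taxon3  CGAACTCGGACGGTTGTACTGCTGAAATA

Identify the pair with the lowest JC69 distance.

taxon1–taxon2: 9/29 differ, p = 0.310, d = 0.401.
taxon1–taxon3: 4/29 differ, p = 0.138, d = 0.152.
taxon2–taxon3: 8/29 differ, p = 0.276, d = 0.344.
The smallest distance is between taxon1 and taxon3.

taxon1 and taxon3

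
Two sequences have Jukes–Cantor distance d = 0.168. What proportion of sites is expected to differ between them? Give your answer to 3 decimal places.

0.151

p = (3/4)(1 − e^(−4d/3)) = 0.75 × (1 − e^(-0.224)) = 0.75 × (1 − 0.799315) = 0.150514.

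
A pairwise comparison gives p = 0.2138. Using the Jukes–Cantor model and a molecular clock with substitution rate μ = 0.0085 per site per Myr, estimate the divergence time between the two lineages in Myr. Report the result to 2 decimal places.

14.80

d = −(3/4) ln(1 − 4p/3) = −0.75 ln(1 − 0.285067) = −0.75 ln(0.714933)
  = −0.75 × (-0.335566) = 0.251675 substitutions/site.
Under a molecular clock d = 2μt, so t = d/(2μ) = 0.251675 / (2 × 0.0085) = 14.80 Myr.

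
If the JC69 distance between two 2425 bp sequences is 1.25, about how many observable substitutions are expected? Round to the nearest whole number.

Invert JC69: p = (3/4)(1 − e^(−4d/3)) = 0.75 × (1 − e^(-1.666667)) = 0.75 × (1 − 0.188876) = 0.608343.
Expected differing sites = pL ≈ 0.608343 × 2425 = 1475.231775 ≈ 1475.

1475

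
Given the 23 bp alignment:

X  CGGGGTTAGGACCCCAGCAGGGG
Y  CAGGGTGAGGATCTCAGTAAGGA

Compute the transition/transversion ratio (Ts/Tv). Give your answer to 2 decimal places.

Transitions are A↔G and C↔T; transversions are all other mismatches.
Transitions: 6. Transversions: 1.
R = 6/1 = 6.00.

6.00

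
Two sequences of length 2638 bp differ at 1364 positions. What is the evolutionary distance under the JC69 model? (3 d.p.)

0.877

p = 1364/2638 ≈ 0.517058.
d = −(3/4) ln(1 − 4p/3) = −0.75 ln(1 − 0.689411) = −0.75 ln(0.310589)
  = −0.75 × (-1.169285) = 0.876964 substitutions/site.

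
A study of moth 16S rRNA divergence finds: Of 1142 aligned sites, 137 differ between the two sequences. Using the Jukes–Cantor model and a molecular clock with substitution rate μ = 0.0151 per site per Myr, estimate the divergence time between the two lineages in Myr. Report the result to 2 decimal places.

4.33

p = 137/1142 ≈ 0.119965.
d = −(3/4) ln(1 − 4p/3) = −0.75 ln(1 − 0.159953) = −0.75 ln(0.840047)
  = −0.75 × (-0.174297) = 0.130723 substitutions/site.
Under a molecular clock d = 2μt, so t = d/(2μ) = 0.130723 / (2 × 0.0151) = 4.33 Myr.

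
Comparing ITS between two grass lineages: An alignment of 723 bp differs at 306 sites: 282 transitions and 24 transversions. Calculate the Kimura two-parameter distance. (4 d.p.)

P = 282/723 ≈ 0.390041 and Q = 24/723 ≈ 0.033195.
Under the Kimura two-parameter model, d = −½ ln(1 − 2P − Q) − ¼ ln(1 − 2Q).
1 − 2P − Q = 0.186723, giving −½ ln(0.186723) = 0.839065.
1 − 2Q = 0.93361, giving −¼ ln(0.93361) = 0.017174.
d = 0.839065 + 0.017174 = 0.856239.

0.8562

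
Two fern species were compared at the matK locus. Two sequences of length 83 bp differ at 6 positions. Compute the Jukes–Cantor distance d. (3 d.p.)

p = 6/83 ≈ 0.072289.
d = −(3/4) ln(1 − 4p/3) = −0.75 ln(1 − 0.096385) = −0.75 ln(0.903615)
  = −0.75 × (-0.101352) = 0.076014 substitutions/site.

0.076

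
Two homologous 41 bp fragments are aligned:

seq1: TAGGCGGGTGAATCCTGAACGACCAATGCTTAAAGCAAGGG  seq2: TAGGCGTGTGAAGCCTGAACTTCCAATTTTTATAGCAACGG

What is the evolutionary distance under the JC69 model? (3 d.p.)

0.226

The sequences differ at 8 of 41 sites (7, 13, 21, 22, 28, 29, 33, 39), so p = 8/41 ≈ 0.195122.
d = −(3/4) ln(1 − 4p/3) = −0.75 ln(1 − 0.260163) = −0.75 ln(0.739837)
  = −0.75 × (-0.301325) = 0.225994 substitutions/site.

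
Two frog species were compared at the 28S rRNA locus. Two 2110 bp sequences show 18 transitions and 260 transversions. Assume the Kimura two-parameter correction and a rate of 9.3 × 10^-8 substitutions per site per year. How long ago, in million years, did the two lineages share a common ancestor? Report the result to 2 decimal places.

P = 18/2110 ≈ 0.008531 and Q = 260/2110 ≈ 0.123223.
Under the Kimura two-parameter model, d = −½ ln(1 − 2P − Q) − ¼ ln(1 − 2Q).
1 − 2P − Q = 0.859715, giving −½ ln(0.859715) = 0.075577.
1 − 2Q = 0.753554, giving −¼ ln(0.753554) = 0.070739.
d = 0.075577 + 0.070739 = 0.146316.
Under a molecular clock d = 2μt, so t = d/(2μ) = 0.146316 / (2 × 9.3 × 10^-8) = 0.79 million years.

0.79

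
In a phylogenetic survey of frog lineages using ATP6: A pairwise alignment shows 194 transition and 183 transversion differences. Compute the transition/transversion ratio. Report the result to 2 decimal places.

1.06

R = 194/183 = 1.060109… ≈ 1.06 (to 2 d.p.).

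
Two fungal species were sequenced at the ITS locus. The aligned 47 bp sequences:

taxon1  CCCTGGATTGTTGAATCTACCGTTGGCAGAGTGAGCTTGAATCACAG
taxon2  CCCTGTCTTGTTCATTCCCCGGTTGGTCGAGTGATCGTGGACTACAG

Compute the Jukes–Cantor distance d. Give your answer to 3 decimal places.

0.380

The sequences differ at 14 of 47 sites, so p = 14/47 ≈ 0.297872.
d = −(3/4) ln(1 − 4p/3) = −0.75 ln(1 − 0.397163) = −0.75 ln(0.602837)
  = −0.75 × (-0.506108) = 0.379581 substitutions/site.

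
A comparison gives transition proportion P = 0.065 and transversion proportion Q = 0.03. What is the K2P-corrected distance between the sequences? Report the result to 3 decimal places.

0.103

Under the Kimura two-parameter model, d = −½ ln(1 − 2P − Q) − ¼ ln(1 − 2Q).
1 − 2P − Q = 0.84, giving −½ ln(0.84) = 0.087177.
1 − 2Q = 0.94, giving −¼ ln(0.94) = 0.015469.
d = 0.087177 + 0.015469 = 0.102646.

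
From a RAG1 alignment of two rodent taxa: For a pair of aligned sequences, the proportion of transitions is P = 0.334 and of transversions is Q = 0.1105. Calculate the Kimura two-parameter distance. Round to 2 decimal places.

0.82

Under the Kimura two-parameter model, d = −½ ln(1 − 2P − Q) − ¼ ln(1 − 2Q).
1 − 2P − Q = 0.2215, giving −½ ln(0.2215) = 0.753666.
1 − 2Q = 0.779, giving −¼ ln(0.779) = 0.062436.
d = 0.753666 + 0.062436 = 0.816102.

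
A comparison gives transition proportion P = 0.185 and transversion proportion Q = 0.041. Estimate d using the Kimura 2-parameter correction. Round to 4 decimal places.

0.2861

Under the Kimura two-parameter model, d = −½ ln(1 − 2P − Q) − ¼ ln(1 − 2Q).
1 − 2P − Q = 0.589, giving −½ ln(0.589) = 0.264665.
1 − 2Q = 0.918, giving −¼ ln(0.918) = 0.021389.
d = 0.264665 + 0.021389 = 0.286054.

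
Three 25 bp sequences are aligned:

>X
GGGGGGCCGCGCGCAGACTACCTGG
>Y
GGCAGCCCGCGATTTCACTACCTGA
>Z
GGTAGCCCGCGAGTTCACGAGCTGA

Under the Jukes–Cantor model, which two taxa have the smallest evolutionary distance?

X–Y: 9/25 differ, p = 0.360, d = 0.490.
X–Z: 10/25 differ, p = 0.400, d = 0.572.
Y–Z: 4/25 differ, p = 0.160, d = 0.180.
The smallest distance is between Y and Z.

Y and Z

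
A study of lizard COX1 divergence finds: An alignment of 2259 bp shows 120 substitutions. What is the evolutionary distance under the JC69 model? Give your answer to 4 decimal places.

p = 120/2259 ≈ 0.053121.
d = −(3/4) ln(1 − 4p/3) = −0.75 ln(1 − 0.070828) = −0.75 ln(0.929172)
  = −0.75 × (-0.073461) = 0.055096 substitutions/site.

0.0551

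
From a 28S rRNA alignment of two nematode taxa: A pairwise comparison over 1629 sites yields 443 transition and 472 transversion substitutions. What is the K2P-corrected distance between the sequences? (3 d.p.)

1.113

P = 443/1629 ≈ 0.271946 and Q = 472/1629 ≈ 0.289748.
Under the Kimura two-parameter model, d = −½ ln(1 − 2P − Q) − ¼ ln(1 − 2Q).
1 − 2P − Q = 0.16636, giving −½ ln(0.16636) = 0.896801.
1 − 2Q = 0.420504, giving −¼ ln(0.420504) = 0.216575.
d = 0.896801 + 0.216575 = 1.113376.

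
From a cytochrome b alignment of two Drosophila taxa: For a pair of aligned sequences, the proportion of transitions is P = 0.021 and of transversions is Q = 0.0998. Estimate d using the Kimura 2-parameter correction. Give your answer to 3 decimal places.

0.132

Under the Kimura two-parameter model, d = −½ ln(1 − 2P − Q) − ¼ ln(1 − 2Q).
1 − 2P − Q = 0.8582, giving −½ ln(0.8582) = 0.076459.
1 − 2Q = 0.8004, giving −¼ ln(0.8004) = 0.055661.
d = 0.076459 + 0.055661 = 0.132120.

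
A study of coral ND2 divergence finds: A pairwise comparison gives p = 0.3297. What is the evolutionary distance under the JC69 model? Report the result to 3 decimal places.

0.434

d = −(3/4) ln(1 − 4p/3) = −0.75 ln(1 − 0.4396) = −0.75 ln(0.5604)
  = −0.75 × (-0.579104) = 0.434328 substitutions/site.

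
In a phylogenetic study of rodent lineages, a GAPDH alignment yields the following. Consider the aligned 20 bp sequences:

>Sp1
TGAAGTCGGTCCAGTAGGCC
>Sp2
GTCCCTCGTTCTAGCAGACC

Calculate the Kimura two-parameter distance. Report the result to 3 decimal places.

Of 20 sites, 3 differences are transitions and 6 are transversions, so P = 3/20 = 0.15 and Q = 6/20 = 0.3.
Under the Kimura two-parameter model, d = −½ ln(1 − 2P − Q) − ¼ ln(1 − 2Q).
1 − 2P − Q = 0.4, giving −½ ln(0.4) = 0.458145.
1 − 2Q = 0.4, giving −¼ ln(0.4) = 0.229073.
d = 0.458145 + 0.229073 = 0.687218.

0.687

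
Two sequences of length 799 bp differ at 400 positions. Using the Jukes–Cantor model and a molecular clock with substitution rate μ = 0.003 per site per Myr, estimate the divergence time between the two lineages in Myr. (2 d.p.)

p = 400/799 ≈ 0.500626.
d = −(3/4) ln(1 − 4p/3) = −0.75 ln(1 − 0.667501) = −0.75 ln(0.332499)
  = −0.75 × (-1.101118) = 0.825839 substitutions/site.
Under a molecular clock d = 2μt, so t = d/(2μ) = 0.825839 / (2 × 0.003) = 137.64 Myr.

137.64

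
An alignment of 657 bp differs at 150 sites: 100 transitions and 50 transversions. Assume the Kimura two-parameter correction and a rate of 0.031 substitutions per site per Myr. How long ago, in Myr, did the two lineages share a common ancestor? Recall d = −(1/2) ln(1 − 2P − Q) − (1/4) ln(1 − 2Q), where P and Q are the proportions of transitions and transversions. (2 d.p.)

P = 100/657 ≈ 0.152207 and Q = 50/657 ≈ 0.076104.
Under the Kimura two-parameter model, d = −½ ln(1 − 2P − Q) − ¼ ln(1 − 2Q).
1 − 2P − Q = 0.619482, giving −½ ln(0.619482) = 0.239436.
1 − 2Q = 0.847792, giving −¼ ln(0.847792) = 0.041280.
d = 0.239436 + 0.041280 = 0.280716.
Under a molecular clock d = 2μt, so t = d/(2μ) = 0.280716 / (2 × 0.031) = 4.53 Myr.

4.53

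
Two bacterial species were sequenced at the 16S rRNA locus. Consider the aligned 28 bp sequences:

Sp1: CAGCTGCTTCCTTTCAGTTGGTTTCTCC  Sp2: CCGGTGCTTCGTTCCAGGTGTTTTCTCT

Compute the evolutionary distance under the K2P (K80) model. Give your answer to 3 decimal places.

Of 28 sites, 2 differences are transitions and 5 are transversions, so P = 2/28 ≈ 0.071429 and Q = 5/28 ≈ 0.178571.
Under the Kimura two-parameter model, d = −½ ln(1 − 2P − Q) − ¼ ln(1 − 2Q).
1 − 2P − Q = 0.678571, giving −½ ln(0.678571) = 0.193883.
1 − 2Q = 0.642858, giving −¼ ln(0.642858) = 0.110458.
d = 0.193883 + 0.110458 = 0.304341.

0.304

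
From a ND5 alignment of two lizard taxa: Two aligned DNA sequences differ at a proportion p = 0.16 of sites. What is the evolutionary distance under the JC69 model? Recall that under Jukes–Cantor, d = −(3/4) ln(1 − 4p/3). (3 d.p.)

0.180

d = −(3/4) ln(1 − 4p/3) = −0.75 ln(1 − 0.213333) = −0.75 ln(0.786667)
  = −0.75 × (-0.239950) = 0.179963 substitutions/site.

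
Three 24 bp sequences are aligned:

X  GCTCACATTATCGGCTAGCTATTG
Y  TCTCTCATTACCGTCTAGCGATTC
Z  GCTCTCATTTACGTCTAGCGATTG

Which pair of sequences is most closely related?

Y and Z

X–Y: 6/24 differ, p = 0.250, d = 0.304.
X–Z: 5/24 differ, p = 0.208, d = 0.244.
Y–Z: 4/24 differ, p = 0.167, d = 0.188.
The smallest distance is between Y and Z.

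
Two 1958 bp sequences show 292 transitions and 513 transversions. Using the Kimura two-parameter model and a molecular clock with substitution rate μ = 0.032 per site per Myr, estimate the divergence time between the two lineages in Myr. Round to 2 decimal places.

9.32

P = 292/1958 ≈ 0.149132 and Q = 513/1958 ≈ 0.262002.
Under the Kimura two-parameter model, d = −½ ln(1 − 2P − Q) − ¼ ln(1 − 2Q).
1 − 2P − Q = 0.439734, giving −½ ln(0.439734) = 0.410793.
1 − 2Q = 0.475996, giving −¼ ln(0.475996) = 0.185586.
d = 0.410793 + 0.185586 = 0.596379.
Under a molecular clock d = 2μt, so t = d/(2μ) = 0.596379 / (2 × 0.032) = 9.32 Myr.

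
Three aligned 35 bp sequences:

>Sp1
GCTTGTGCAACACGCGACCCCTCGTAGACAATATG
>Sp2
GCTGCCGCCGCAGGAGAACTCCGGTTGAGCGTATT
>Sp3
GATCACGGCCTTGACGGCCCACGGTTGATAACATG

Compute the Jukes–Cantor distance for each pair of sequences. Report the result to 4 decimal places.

Sp1–Sp2: 16/35 sites differ → p ≈ 0.457143, d = −0.75 ln(1 − 0.609524) = 0.705292 ≈ 0.7053.
Sp1–Sp3: 18/35 sites differ → p ≈ 0.514286, d = −0.75 ln(1 − 0.685715) = 0.868091 ≈ 0.8681.
Sp2–Sp3: 18/35 sites differ → p ≈ 0.514286, d = −0.75 ln(1 − 0.685715) = 0.868091 ≈ 0.8681.

d(Sp1,Sp2) = 0.7053, d(Sp1,Sp3) = 0.8681, d(Sp2,Sp3) = 0.8681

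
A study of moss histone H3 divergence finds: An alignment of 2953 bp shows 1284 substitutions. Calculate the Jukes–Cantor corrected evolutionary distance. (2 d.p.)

0.65

p = 1284/2953 ≈ 0.434812.
d = −(3/4) ln(1 − 4p/3) = −0.75 ln(1 − 0.579749) = −0.75 ln(0.420251)
  = −0.75 × (-0.866903) = 0.650177 substitutions/site.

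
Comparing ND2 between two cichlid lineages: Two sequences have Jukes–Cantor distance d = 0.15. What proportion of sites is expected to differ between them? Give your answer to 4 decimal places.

p = (3/4)(1 − e^(−4d/3)) = 0.75 × (1 − e^(-0.2)) = 0.75 × (1 − 0.818731) = 0.135952.

0.1360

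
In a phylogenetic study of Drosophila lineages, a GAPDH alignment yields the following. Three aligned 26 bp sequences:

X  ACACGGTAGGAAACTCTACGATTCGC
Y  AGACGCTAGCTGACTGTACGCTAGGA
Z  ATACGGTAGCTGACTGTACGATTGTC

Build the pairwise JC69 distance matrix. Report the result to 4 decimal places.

d(X,Y) = 0.5393, d(X,Z) = 0.3335, d(Y,Z) = 0.2758

X–Y: 10/26 sites differ → p ≈ 0.384615, d = −0.75 ln(1 − 0.51282) = 0.539341 ≈ 0.5393.
X–Z: 7/26 sites differ → p ≈ 0.269231, d = −0.75 ln(1 − 0.358975) = 0.333515 ≈ 0.3335.
Y–Z: 6/26 sites differ → p ≈ 0.230769, d = −0.75 ln(1 − 0.307692) = 0.275793 ≈ 0.2758.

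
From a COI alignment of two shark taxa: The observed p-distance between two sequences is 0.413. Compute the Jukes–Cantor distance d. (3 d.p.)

d = −(3/4) ln(1 − 4p/3) = −0.75 ln(1 − 0.550667) = −0.75 ln(0.449333)
  = −0.75 × (-0.799991) = 0.599993 substitutions/site.

0.600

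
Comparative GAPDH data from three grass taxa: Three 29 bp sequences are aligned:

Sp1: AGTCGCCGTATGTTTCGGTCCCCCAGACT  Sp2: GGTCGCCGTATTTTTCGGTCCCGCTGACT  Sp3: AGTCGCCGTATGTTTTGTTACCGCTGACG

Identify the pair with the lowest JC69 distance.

Sp1 and Sp2

Sp1–Sp2: 4/29 differ, p = 0.138, d = 0.152.
Sp1–Sp3: 6/29 differ, p = 0.207, d = 0.242.
Sp2–Sp3: 6/29 differ, p = 0.207, d = 0.242.
The smallest distance is between Sp1 and Sp2.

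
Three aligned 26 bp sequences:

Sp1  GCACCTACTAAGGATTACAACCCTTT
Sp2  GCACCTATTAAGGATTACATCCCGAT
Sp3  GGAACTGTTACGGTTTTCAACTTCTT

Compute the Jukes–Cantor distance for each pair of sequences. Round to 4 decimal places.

d(Sp1,Sp2) = 0.1722, d(Sp1,Sp3) = 0.5393, d(Sp2,Sp3) = 0.6228

Sp1–Sp2: 4/26 sites differ → p ≈ 0.153846, d = −0.75 ln(1 − 0.205128) = 0.172181 ≈ 0.1722.
Sp1–Sp3: 10/26 sites differ → p ≈ 0.384615, d = −0.75 ln(1 − 0.51282) = 0.539341 ≈ 0.5393.
Sp2–Sp3: 11/26 sites differ → p ≈ 0.423077, d = −0.75 ln(1 − 0.564103) = 0.622762 ≈ 0.6228.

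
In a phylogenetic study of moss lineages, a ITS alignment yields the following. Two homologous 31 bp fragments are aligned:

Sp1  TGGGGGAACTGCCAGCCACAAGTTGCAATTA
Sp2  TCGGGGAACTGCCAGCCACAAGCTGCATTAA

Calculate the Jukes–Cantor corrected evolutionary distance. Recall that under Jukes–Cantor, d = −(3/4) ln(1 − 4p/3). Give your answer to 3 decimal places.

0.142

The sequences differ at 4 of 31 sites (2, 23, 28, 30), so p = 4/31 ≈ 0.129032.
d = −(3/4) ln(1 − 4p/3) = −0.75 ln(1 − 0.172043) = −0.75 ln(0.827957)
  = −0.75 × (-0.188794) = 0.141596 substitutions/site.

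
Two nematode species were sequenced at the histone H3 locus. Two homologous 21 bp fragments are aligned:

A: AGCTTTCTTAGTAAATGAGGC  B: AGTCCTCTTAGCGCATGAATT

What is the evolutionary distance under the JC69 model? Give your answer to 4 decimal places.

The sequences differ at 9 of 21 sites (3, 4, 5, 12, 13, 14, 19, 20, 21), so p = 9/21 ≈ 0.428571.
d = −(3/4) ln(1 − 4p/3) = −0.75 ln(1 − 0.571428) = −0.75 ln(0.428572)
  = −0.75 × (-0.847297) = 0.635473 substitutions/site.

0.6355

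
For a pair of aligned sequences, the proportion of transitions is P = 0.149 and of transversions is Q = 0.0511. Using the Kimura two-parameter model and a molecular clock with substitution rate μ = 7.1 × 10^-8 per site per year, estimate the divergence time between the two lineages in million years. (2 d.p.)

1.70

Under the Kimura two-parameter model, d = −½ ln(1 − 2P − Q) − ¼ ln(1 − 2Q).
1 − 2P − Q = 0.6509, giving −½ ln(0.6509) = 0.214700.
1 − 2Q = 0.8978, giving −¼ ln(0.8978) = 0.026952.
d = 0.214700 + 0.026952 = 0.241652.
Under a molecular clock d = 2μt, so t = d/(2μ) = 0.241652 / (2 × 7.1 × 10^-8) = 1.70 million years.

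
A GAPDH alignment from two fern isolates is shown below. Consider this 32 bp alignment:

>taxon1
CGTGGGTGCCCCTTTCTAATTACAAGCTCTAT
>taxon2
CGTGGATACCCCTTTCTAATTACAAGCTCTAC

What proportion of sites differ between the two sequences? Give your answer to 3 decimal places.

0.094

The sequences differ at 3 of 32 positions (sites 6, 8, 32).
p = 3/32 = 0.09375 ≈ 0.094 (to 3 d.p.).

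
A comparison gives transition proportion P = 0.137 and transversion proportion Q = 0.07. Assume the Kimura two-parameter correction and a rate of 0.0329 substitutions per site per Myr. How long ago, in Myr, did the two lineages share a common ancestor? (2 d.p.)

3.78

Under the Kimura two-parameter model, d = −½ ln(1 − 2P − Q) − ¼ ln(1 − 2Q).
1 − 2P − Q = 0.656, giving −½ ln(0.656) = 0.210797.
1 − 2Q = 0.86, giving −¼ ln(0.86) = 0.037706.
d = 0.210797 + 0.037706 = 0.248503.
Under a molecular clock d = 2μt, so t = d/(2μ) = 0.248503 / (2 × 0.0329) = 3.78 Myr.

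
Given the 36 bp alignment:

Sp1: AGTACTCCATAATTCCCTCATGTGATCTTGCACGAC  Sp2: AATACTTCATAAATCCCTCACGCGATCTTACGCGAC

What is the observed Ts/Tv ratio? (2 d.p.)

Transitions are A↔G and C↔T; transversions are all other mismatches.
Transitions: 6. Transversions: 1.
R = 6/1 = 6.00.

6.00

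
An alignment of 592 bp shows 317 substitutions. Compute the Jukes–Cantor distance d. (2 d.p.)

0.94

p = 317/592 ≈ 0.535473.
d = −(3/4) ln(1 − 4p/3) = −0.75 ln(1 − 0.713964) = −0.75 ln(0.286036)
  = −0.75 × (-1.251638) = 0.938729 substitutions/site.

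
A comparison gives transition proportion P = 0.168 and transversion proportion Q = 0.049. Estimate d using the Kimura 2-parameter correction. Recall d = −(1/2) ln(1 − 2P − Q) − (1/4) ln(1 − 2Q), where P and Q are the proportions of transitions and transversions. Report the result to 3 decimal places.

0.269

Under the Kimura two-parameter model, d = −½ ln(1 − 2P − Q) − ¼ ln(1 − 2Q).
1 − 2P − Q = 0.615, giving −½ ln(0.615) = 0.243067.
1 − 2Q = 0.902, giving −¼ ln(0.902) = 0.025785.
d = 0.243067 + 0.025785 = 0.268852.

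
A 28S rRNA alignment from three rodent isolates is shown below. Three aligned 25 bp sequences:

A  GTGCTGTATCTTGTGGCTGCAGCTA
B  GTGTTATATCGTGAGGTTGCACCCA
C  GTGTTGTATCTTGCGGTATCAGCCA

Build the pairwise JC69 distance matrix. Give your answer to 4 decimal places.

d(A,B) = 0.3505, d(A,C) = 0.2892, d(B,C) = 0.2892

A–B: 7/25 sites differ → p = 0.28, d = −0.75 ln(1 − 0.373333) = 0.350505 ≈ 0.3505.
A–C: 6/25 sites differ → p = 0.24, d = −0.75 ln(1 − 0.32) = 0.289247 ≈ 0.2892.
B–C: 6/25 sites differ → p = 0.24, d = −0.75 ln(1 − 0.32) = 0.289247 ≈ 0.2892.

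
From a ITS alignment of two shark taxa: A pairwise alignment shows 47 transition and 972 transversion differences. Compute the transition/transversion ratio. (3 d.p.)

0.048

R = 47/972 = 0.048353… ≈ 0.048 (to 3 d.p.).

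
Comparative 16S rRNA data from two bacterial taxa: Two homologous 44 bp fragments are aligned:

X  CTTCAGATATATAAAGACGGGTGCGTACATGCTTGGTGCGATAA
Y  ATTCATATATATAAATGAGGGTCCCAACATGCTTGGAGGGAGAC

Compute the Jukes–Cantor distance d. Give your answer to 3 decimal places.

0.339

The sequences differ at 12 of 44 sites, so p = 12/44 ≈ 0.272727.
d = −(3/4) ln(1 − 4p/3) = −0.75 ln(1 − 0.363636) = −0.75 ln(0.636364)
  = −0.75 × (-0.451985) = 0.338989 substitutions/site.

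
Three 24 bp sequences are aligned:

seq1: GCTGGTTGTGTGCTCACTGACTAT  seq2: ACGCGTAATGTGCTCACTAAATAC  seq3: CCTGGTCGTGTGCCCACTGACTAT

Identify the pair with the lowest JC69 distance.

seq1–seq2: 8/24 differ, p = 0.333, d = 0.441.
seq1–seq3: 3/24 differ, p = 0.125, d = 0.137.
seq2–seq3: 9/24 differ, p = 0.375, d = 0.520.
The smallest distance is between seq1 and seq3.

seq1 and seq3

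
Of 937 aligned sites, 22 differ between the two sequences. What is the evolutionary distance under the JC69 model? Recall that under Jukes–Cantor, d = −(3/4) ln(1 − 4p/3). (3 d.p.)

p = 22/937 ≈ 0.023479.
d = −(3/4) ln(1 − 4p/3) = −0.75 ln(1 − 0.031305) = −0.75 ln(0.968695)
  = −0.75 × (-0.031805) = 0.023854 substitutions/site.

0.024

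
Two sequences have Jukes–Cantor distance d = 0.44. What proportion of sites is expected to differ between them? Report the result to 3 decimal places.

0.333

p = (3/4)(1 − e^(−4d/3)) = 0.75 × (1 − e^(-0.586667)) = 0.75 × (1 − 0.556178) = 0.332867.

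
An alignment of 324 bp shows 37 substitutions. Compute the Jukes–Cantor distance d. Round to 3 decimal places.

p = 37/324 ≈ 0.114198.
d = −(3/4) ln(1 − 4p/3) = −0.75 ln(1 − 0.152264) = −0.75 ln(0.847736)
  = −0.75 × (-0.165186) = 0.123890 substitutions/site.

0.124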